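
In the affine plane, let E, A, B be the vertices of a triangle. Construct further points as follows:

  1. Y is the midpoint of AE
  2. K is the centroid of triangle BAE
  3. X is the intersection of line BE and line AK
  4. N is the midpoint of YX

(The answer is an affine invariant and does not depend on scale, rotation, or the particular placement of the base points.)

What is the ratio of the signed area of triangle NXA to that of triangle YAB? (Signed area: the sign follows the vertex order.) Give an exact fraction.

Set E = (0, 0), A = (1, 0), B = (0, 1); any affine frame gives the same invariant.
1. Y is the midpoint of AE ⇒ Y = (1/2, 0)
2. K is the centroid of triangle BAE ⇒ K = (1/3, 1/3)
3. X is the intersection of line BE and line AK ⇒ X = (0, 1/2)
4. N is the midpoint of YX ⇒ N = (1/4, 1/4)
2·[NXA] = -1/8, 2·[YAB] = 1/2
[NXA]:[YAB] = -1/8:1/2 = -1/4

[NXA]:[YAB] = -1/4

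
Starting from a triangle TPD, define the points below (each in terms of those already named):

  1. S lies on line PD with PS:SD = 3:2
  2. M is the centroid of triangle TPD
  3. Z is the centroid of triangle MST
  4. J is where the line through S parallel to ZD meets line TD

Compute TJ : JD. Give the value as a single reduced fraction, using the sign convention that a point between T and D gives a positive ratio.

Set T = (0, 0), P = (1, 0), D = (0, 1); any affine frame gives the same invariant.
1. S lies on line PD with PS:SD = 3:2 ⇒ S = (2/5, 3/5)
2. M is the centroid of triangle TPD ⇒ M = (1/3, 1/3)
3. Z is the centroid of triangle MST ⇒ Z = (11/45, 14/45)
4. J is where the line through S parallel to ZD meets line TD ⇒ J = (0, 19/11)
J = T + t·(D−T) with t = 19/11, so TJ:JD = t:(1−t) = 19/11:-8/11

TJ:JD = -19/8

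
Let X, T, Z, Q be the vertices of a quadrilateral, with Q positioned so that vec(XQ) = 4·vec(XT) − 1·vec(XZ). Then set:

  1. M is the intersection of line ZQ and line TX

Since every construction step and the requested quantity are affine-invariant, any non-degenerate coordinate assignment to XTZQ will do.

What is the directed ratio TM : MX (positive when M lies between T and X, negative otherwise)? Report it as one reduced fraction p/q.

TM:MX = -1/2

Work in coordinates with X = (0, 0), T = (1, 0), Z = (0, 1), Q = (4, -1).
1. M is the intersection of line ZQ and line TX ⇒ M = (2, 0)
M = T + t·(X−T) with t = -1, so TM:MX = t:(1−t) = -1:2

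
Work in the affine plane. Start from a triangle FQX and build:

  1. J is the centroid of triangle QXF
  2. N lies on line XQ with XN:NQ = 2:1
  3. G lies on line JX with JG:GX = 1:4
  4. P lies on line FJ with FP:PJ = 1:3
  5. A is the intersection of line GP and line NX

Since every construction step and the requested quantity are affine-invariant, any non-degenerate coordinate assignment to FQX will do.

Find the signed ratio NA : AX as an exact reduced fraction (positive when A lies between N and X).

NA:AX = 8/9

Assign F = (0, 0), Q = (1, 0), X = (0, 1) — the answer is frame-independent, so this choice is without loss of generality.
1. J is the centroid of triangle QXF ⇒ J = (1/3, 1/3)
2. N lies on line XQ with XN:NQ = 2:1 ⇒ N = (2/3, 1/3)
3. G lies on line JX with JG:GX = 1:4 ⇒ G = (4/15, 7/15)
4. P lies on line FJ with FP:PJ = 1:3 ⇒ P = (1/12, 1/12)
5. A is the intersection of line GP and line NX ⇒ A = (6/17, 11/17)
A = N + t·(X−N) with t = 8/17, so NA:AX = t:(1−t) = 8/17:9/17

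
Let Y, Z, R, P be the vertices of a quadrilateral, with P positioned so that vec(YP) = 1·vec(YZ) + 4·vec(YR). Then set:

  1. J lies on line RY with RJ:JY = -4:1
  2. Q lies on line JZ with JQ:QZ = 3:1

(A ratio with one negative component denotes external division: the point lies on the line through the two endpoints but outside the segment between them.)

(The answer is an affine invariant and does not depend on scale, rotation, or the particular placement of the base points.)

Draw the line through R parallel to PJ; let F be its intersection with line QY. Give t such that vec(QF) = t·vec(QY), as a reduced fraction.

Set Y = (0, 0), Z = (1, 0), R = (0, 1), P = (1, 4); any affine frame gives the same invariant.
1. J lies on line RY with RJ:JY = -4:1 ⇒ J = (0, -1/3)
2. Q lies on line JZ with JQ:QZ = 3:1 ⇒ Q = (3/4, -1/12)
through R parallel to PJ: direction (-1, -13/3); meets QY at F = (-9/40, 1/40)
F = Q + t·(Y−Q) with t = 13/10

t = 13/10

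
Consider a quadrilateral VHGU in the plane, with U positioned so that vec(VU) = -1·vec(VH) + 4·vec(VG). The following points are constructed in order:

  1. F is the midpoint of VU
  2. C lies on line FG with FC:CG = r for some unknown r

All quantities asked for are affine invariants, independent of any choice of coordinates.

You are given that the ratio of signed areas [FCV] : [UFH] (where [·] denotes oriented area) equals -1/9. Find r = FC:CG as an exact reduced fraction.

r = 4/5

Set V = (0, 0), H = (1, 0), G = (0, 1), U = (-1, 4); any affine frame gives the same invariant.
1. F is the midpoint of VU ⇒ F = (-1/2, 2)
2. With FC:CG = r, write λ = r/(r+1) so C = F + λ·(G−F); C is affine-linear in λ
Every point depending on C is an affine combination of C and λ-independent points, so each such coordinate is linear in λ; the λ² term in each signed area is a multiple of (G−F)×(G−F) = 0, so 2·[FCV] and 2·[UFH] are each linear in λ. Evaluating at λ=0 and λ=1:
  2·[FCV] = -1/2·λ,   2·[UFH] = 2
So [FCV]:[UFH] = (-1/2·λ) / (2). Setting this equal to -1/9:
  -1/2·λ = -1/9·(2)  ⇒  λ = 4/9
Then r = λ/(1−λ) = (4/9)/(5/9) = 4/5. Check: with r = 4/5, C = (-5/18, 14/9) and [FCV]:[UFH] = -1/9 as required.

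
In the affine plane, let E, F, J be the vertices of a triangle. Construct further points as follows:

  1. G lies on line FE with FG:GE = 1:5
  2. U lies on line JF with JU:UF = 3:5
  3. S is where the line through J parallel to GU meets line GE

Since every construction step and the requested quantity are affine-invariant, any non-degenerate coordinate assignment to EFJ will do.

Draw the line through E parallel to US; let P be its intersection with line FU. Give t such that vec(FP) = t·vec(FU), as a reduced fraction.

Choose coordinates E = (0, 0), F = (1, 0), J = (0, 1).
1. G lies on line FE with FG:GE = 1:5 ⇒ G = (5/6, 0)
2. U lies on line JF with JU:UF = 3:5 ⇒ U = (3/8, 5/8)
3. S is where the line through J parallel to GU meets line GE ⇒ S = (11/15, 0)
through E parallel to US: direction (43/120, -5/8); meets FU at P = (-43/32, 75/32)
P = F + t·(U−F) with t = 15/4

t = 15/4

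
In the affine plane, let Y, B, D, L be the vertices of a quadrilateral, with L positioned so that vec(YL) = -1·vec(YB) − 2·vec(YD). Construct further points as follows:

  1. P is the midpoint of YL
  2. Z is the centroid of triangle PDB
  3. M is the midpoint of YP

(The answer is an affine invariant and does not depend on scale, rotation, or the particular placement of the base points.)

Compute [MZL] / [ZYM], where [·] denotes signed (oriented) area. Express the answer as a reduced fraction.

Set Y = (0, 0), B = (1, 0), D = (0, 1), L = (-1, -2); any affine frame gives the same invariant.
1. P is the midpoint of YL ⇒ P = (-1/2, -1)
2. Z is the centroid of triangle PDB ⇒ Z = (1/6, 0)
3. M is the midpoint of YP ⇒ M = (-1/4, -1/2)
2·[MZL] = -1/4, 2·[ZYM] = 1/12
[MZL]:[ZYM] = -1/4:1/12 = -3

[MZL]:[ZYM] = -3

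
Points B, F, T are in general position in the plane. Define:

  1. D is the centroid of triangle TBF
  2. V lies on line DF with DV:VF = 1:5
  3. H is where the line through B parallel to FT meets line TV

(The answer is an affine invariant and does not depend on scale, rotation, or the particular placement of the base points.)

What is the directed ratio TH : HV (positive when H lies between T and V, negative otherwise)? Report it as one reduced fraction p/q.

Work in coordinates with B = (0, 0), F = (1, 0), T = (0, 1).
1. D is the centroid of triangle TBF ⇒ D = (1/3, 1/3)
2. V lies on line DF with DV:VF = 1:5 ⇒ V = (4/9, 5/18)
3. H is where the line through B parallel to FT meets line TV ⇒ H = (8/5, -8/5)
H = T + t·(V−T) with t = 18/5, so TH:HV = t:(1−t) = 18/5:-13/5

TH:HV = -18/13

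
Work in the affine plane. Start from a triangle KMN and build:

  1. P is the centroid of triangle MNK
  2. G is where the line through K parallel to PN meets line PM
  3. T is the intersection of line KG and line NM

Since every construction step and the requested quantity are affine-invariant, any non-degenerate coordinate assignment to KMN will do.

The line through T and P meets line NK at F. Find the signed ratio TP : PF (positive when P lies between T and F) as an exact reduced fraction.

TP:PF = -4

Choose coordinates K = (0, 0), M = (1, 0), N = (0, 1).
1. P is the centroid of triangle MNK ⇒ P = (1/3, 1/3)
2. G is where the line through K parallel to PN meets line PM ⇒ G = (-1/3, 2/3)
3. T is the intersection of line KG and line NM ⇒ T = (-1, 2)
line TP meets NK at F = (0, 3/4)
P = T + t·(F−T) with t = 4/3, so TP:PF = 4/3:-1/3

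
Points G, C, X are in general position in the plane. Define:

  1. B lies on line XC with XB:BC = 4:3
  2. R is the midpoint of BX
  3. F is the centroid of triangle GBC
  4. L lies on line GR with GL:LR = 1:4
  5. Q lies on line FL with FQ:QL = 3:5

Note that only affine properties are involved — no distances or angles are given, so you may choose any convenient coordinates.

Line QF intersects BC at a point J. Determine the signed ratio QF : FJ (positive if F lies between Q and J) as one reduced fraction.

Work in coordinates with G = (0, 0), C = (1, 0), X = (0, 1).
1. B lies on line XC with XB:BC = 4:3 ⇒ B = (4/7, 3/7)
2. R is the midpoint of BX ⇒ R = (2/7, 5/7)
3. F is the centroid of triangle GBC ⇒ F = (11/21, 1/7)
4. L lies on line GR with GL:LR = 1:4 ⇒ L = (2/35, 1/7)
5. Q lies on line FL with FQ:QL = 3:5 ⇒ Q = (293/840, 1/7)
line QF meets BC at J = (6/7, 1/7)
F = Q + t·(J−Q) with t = 21/61, so QF:FJ = 21/61:40/61

QF:FJ = 21/40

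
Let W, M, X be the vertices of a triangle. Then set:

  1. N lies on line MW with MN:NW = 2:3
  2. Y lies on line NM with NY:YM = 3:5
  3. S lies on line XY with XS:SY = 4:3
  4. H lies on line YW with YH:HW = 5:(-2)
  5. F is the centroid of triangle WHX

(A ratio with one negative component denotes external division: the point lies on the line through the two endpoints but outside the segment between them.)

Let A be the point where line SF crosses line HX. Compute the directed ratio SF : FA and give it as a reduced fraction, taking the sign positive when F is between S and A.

SF:FA = 23/7

Set W = (0, 0), M = (1, 0), X = (0, 1); any affine frame gives the same invariant.
1. N lies on line MW with MN:NW = 2:3 ⇒ N = (3/5, 0)
2. Y lies on line NM with NY:YM = 3:5 ⇒ Y = (3/4, 0)
3. S lies on line XY with XS:SY = 4:3 ⇒ S = (3/7, 3/7)
4. H lies on line YW with YH:HW = 5:(-2) ⇒ H = (-1/2, 0)
5. F is the centroid of triangle WHX ⇒ F = (-1/6, 1/3)
line SF meets HX at A = (-8/23, 7/23)
F = S + t·(A−S) with t = 23/30, so SF:FA = 23/30:7/30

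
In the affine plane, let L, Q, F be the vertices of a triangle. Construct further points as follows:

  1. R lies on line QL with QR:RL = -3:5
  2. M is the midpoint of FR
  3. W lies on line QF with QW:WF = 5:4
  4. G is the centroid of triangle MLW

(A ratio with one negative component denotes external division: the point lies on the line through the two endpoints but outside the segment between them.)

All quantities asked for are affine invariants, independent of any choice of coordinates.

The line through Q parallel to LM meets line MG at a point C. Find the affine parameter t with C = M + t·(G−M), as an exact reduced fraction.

Work in coordinates with L = (0, 0), Q = (1, 0), F = (0, 1).
1. R lies on line QL with QR:RL = -3:5 ⇒ R = (5/2, 0)
2. M is the midpoint of FR ⇒ M = (5/4, 1/2)
3. W lies on line QF with QW:WF = 5:4 ⇒ W = (4/9, 5/9)
4. G is the centroid of triangle MLW ⇒ G = (61/108, 19/54)
through Q parallel to LM: direction (5/4, 1/2); meets MG at C = (233/68, 33/34)
C = M + t·(G−M) with t = -54/17

t = -54/17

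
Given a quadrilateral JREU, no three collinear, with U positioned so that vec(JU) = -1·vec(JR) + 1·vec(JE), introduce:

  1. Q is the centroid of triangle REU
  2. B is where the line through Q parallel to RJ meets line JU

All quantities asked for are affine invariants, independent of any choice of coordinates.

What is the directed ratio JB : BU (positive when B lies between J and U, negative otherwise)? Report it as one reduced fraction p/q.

JB:BU = 2

Set J = (0, 0), R = (1, 0), E = (0, 1), U = (-1, 1); any affine frame gives the same invariant.
1. Q is the centroid of triangle REU ⇒ Q = (0, 2/3)
2. B is where the line through Q parallel to RJ meets line JU ⇒ B = (-2/3, 2/3)
B = J + t·(U−J) with t = 2/3, so JB:BU = t:(1−t) = 2/3:1/3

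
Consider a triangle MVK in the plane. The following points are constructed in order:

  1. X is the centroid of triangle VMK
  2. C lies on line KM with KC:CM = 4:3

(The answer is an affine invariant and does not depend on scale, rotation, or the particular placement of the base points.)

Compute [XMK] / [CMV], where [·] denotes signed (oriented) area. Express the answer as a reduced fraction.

[XMK]:[CMV] = -7/9

Work in coordinates with M = (0, 0), V = (1, 0), K = (0, 1).
1. X is the centroid of triangle VMK ⇒ X = (1/3, 1/3)
2. C lies on line KM with KC:CM = 4:3 ⇒ C = (0, 3/7)
2·[XMK] = -1/3, 2·[CMV] = 3/7
[XMK]:[CMV] = -1/3:3/7 = -7/9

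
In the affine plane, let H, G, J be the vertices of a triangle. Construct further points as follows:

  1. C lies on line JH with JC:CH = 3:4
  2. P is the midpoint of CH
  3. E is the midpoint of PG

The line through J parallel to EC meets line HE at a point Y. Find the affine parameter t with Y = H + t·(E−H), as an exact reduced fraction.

Choose coordinates H = (0, 0), G = (1, 0), J = (0, 1).
1. C lies on line JH with JC:CH = 3:4 ⇒ C = (0, 4/7)
2. P is the midpoint of CH ⇒ P = (0, 2/7)
3. E is the midpoint of PG ⇒ E = (1/2, 1/7)
through J parallel to EC: direction (-1/2, 3/7); meets HE at Y = (7/8, 1/4)
Y = H + t·(E−H) with t = 7/4

t = 7/4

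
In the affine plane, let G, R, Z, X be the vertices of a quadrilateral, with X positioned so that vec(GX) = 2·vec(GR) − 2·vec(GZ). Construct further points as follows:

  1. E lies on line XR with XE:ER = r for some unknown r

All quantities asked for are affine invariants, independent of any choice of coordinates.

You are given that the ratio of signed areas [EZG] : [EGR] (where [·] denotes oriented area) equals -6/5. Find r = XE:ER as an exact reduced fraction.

Set G = (0, 0), R = (1, 0), Z = (0, 1), X = (2, -2); any affine frame gives the same invariant.
1. With XE:ER = r, write λ = r/(r+1) so E = X + λ·(R−X); E is affine-linear in λ
Every point depending on E is an affine combination of E and λ-independent points, so each such coordinate is linear in λ; the λ² term in each signed area is a multiple of (R−X)×(R−X) = 0, so 2·[EZG] and 2·[EGR] are each linear in λ. Evaluating at λ=0 and λ=1:
  2·[EZG] = −λ + 2,   2·[EGR] = 2·λ − 2
So [EZG]:[EGR] = (−λ + 2) / (2·λ − 2). Setting this equal to -6/5:
  −λ + 2 = -6/5·(2·λ − 2)  ⇒  λ = 2/7
Then r = λ/(1−λ) = (2/7)/(5/7) = 2/5. Check: with r = 2/5, E = (12/7, -10/7) and [EZG]:[EGR] = -6/5 as required.

r = 2/5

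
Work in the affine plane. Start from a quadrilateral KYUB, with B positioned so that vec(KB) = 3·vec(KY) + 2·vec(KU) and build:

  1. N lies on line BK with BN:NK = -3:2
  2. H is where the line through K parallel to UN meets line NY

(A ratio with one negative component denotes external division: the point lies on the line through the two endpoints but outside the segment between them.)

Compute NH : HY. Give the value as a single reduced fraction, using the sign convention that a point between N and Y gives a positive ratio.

Choose coordinates K = (0, 0), Y = (1, 0), U = (0, 1), B = (3, 2).
1. N lies on line BK with BN:NK = -3:2 ⇒ N = (-6, -4)
2. H is where the line through K parallel to UN meets line NY ⇒ H = (-24/11, -20/11)
H = N + t·(Y−N) with t = 6/11, so NH:HY = t:(1−t) = 6/11:5/11

NH:HY = 6/5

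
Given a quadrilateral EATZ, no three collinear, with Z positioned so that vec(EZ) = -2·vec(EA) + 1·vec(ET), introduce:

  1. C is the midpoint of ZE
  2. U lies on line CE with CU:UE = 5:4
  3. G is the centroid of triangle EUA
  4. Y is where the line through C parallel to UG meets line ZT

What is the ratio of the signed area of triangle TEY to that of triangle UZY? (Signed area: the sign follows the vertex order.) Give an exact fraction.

Assign E = (0, 0), A = (1, 0), T = (0, 1), Z = (-2, 1) — the answer is frame-independent, so this choice is without loss of generality.
1. C is the midpoint of ZE ⇒ C = (-1, 1/2)
2. U lies on line CE with CU:UE = 5:4 ⇒ U = (-4/9, 2/9)
3. G is the centroid of triangle EUA ⇒ G = (5/27, 2/27)
4. Y is where the line through C parallel to UG meets line ZT ⇒ Y = (-25/8, 1)
2·[TEY] = -25/8, 2·[UZY] = 7/8
[TEY]:[UZY] = -25/8:7/8 = -25/7

[TEY]:[UZY] = -25/7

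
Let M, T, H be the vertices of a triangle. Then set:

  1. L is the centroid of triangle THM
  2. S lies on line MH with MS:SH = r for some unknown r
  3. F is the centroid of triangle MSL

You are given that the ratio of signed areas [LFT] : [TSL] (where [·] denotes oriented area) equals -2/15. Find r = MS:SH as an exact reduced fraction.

r = -4

Assign M = (0, 0), T = (1, 0), H = (0, 1) — the answer is frame-independent, so this choice is without loss of generality.
1. L is the centroid of triangle THM ⇒ L = (1/3, 1/3)
2. With MS:SH = r, write λ = r/(r+1) so S = M + λ·(H−M); S is affine-linear in λ
3. F is the centroid of triangle MSL ⇒ F is an affine combination of earlier points and hence also affine-linear in λ
Every point depending on S is an affine combination of S and λ-independent points, so each such coordinate is linear in λ; the λ² term in each signed area is a multiple of (H−M)×(H−M) = 0, so 2·[LFT] and 2·[TSL] are each linear in λ. Evaluating at λ=0 and λ=1:
  2·[LFT] = -2/9·λ + 2/9,   2·[TSL] = 2/3·λ − 1/3
So [LFT]:[TSL] = (-2/9·λ + 2/9) / (2/3·λ − 1/3). Setting this equal to -2/15:
  -2/9·λ + 2/9 = -2/15·(2/3·λ − 1/3)  ⇒  λ = 4/3
Then r = λ/(1−λ) = (4/3)/(-1/3) = -4. Check: with r = -4, S = (0, 4/3) and [LFT]:[TSL] = -2/15 as required.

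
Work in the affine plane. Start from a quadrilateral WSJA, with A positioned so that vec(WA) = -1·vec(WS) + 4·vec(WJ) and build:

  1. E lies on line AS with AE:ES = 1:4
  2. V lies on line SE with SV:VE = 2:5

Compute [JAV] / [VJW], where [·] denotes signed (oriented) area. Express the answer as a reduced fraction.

[JAV]:[VJW] = -54/19

Choose coordinates W = (0, 0), S = (1, 0), J = (0, 1), A = (-1, 4).
1. E lies on line AS with AE:ES = 1:4 ⇒ E = (-3/5, 16/5)
2. V lies on line SE with SV:VE = 2:5 ⇒ V = (19/35, 32/35)
2·[JAV] = -54/35, 2·[VJW] = 19/35
[JAV]:[VJW] = -54/35:19/35 = -54/19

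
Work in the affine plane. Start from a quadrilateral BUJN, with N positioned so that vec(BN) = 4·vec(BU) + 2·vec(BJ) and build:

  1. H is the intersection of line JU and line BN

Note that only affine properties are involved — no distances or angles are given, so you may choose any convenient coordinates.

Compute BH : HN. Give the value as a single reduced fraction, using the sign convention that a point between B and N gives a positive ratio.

BH:HN = 1/5

Assign B = (0, 0), U = (1, 0), J = (0, 1), N = (4, 2) — the answer is frame-independent, so this choice is without loss of generality.
1. H is the intersection of line JU and line BN ⇒ H = (2/3, 1/3)
H = B + t·(N−B) with t = 1/6, so BH:HN = t:(1−t) = 1/6:5/6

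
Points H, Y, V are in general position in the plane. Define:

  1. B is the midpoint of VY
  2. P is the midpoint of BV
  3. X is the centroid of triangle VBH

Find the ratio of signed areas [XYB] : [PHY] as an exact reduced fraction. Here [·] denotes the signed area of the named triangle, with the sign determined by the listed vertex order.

[XYB]:[PHY] = 2/9

Set H = (0, 0), Y = (1, 0), V = (0, 1); any affine frame gives the same invariant.
1. B is the midpoint of VY ⇒ B = (1/2, 1/2)
2. P is the midpoint of BV ⇒ P = (1/4, 3/4)
3. X is the centroid of triangle VBH ⇒ X = (1/6, 1/2)
2·[XYB] = 1/6, 2·[PHY] = 3/4
[XYB]:[PHY] = 1/6:3/4 = 2/9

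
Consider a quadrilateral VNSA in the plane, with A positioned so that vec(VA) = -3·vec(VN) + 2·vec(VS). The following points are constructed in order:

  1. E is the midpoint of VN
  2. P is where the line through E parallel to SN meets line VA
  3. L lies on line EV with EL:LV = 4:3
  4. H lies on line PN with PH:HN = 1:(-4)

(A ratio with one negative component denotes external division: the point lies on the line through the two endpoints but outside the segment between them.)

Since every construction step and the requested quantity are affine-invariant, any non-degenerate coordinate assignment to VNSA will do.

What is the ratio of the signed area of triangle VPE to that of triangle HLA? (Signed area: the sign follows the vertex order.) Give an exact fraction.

[VPE]:[HLA] = 21/58

Set V = (0, 0), N = (1, 0), S = (0, 1), A = (-3, 2); any affine frame gives the same invariant.
1. E is the midpoint of VN ⇒ E = (1/2, 0)
2. P is where the line through E parallel to SN meets line VA ⇒ P = (3/2, -1)
3. L lies on line EV with EL:LV = 4:3 ⇒ L = (3/14, 0)
4. H lies on line PN with PH:HN = 1:(-4) ⇒ H = (5/3, -4/3)
2·[VPE] = 1/2, 2·[HLA] = 29/21
[VPE]:[HLA] = 1/2:29/21 = 21/58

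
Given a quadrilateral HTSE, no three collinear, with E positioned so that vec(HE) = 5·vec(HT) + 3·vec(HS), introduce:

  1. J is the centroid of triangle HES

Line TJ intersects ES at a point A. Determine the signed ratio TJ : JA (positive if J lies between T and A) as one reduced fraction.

TJ:JA = 16/5

Assign H = (0, 0), T = (1, 0), S = (0, 1), E = (5, 3) — the answer is frame-independent, so this choice is without loss of generality.
1. J is the centroid of triangle HES ⇒ J = (5/3, 4/3)
line TJ meets ES at A = (15/8, 7/4)
J = T + t·(A−T) with t = 16/21, so TJ:JA = 16/21:5/21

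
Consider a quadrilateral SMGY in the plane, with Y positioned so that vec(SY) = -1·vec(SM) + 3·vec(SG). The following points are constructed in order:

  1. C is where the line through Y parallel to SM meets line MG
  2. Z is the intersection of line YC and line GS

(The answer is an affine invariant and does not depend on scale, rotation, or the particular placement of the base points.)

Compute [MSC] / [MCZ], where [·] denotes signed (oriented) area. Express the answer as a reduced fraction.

[MSC]:[MCZ] = 1/2

Assign S = (0, 0), M = (1, 0), G = (0, 1), Y = (-1, 3) — the answer is frame-independent, so this choice is without loss of generality.
1. C is where the line through Y parallel to SM meets line MG ⇒ C = (-2, 3)
2. Z is the intersection of line YC and line GS ⇒ Z = (0, 3)
2·[MSC] = -3, 2·[MCZ] = -6
[MSC]:[MCZ] = -3:-6 = 1/2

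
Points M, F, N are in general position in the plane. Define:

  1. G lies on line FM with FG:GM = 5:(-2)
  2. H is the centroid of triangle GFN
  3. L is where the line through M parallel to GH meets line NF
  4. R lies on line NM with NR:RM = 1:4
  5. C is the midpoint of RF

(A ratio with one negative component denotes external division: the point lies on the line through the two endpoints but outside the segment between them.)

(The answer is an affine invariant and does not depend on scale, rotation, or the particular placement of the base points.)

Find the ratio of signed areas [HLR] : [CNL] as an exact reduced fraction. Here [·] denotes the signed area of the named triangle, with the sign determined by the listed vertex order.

[HLR]:[CNL] = -244/63

Choose coordinates M = (0, 0), F = (1, 0), N = (0, 1).
1. G lies on line FM with FG:GM = 5:(-2) ⇒ G = (-2/3, 0)
2. H is the centroid of triangle GFN ⇒ H = (1/9, 1/3)
3. L is where the line through M parallel to GH meets line NF ⇒ L = (7/10, 3/10)
4. R lies on line NM with NR:RM = 1:4 ⇒ R = (0, 4/5)
5. C is the midpoint of RF ⇒ C = (1/2, 2/5)
2·[HLR] = 61/225, 2·[CNL] = -7/100
[HLR]:[CNL] = 61/225:-7/100 = -244/63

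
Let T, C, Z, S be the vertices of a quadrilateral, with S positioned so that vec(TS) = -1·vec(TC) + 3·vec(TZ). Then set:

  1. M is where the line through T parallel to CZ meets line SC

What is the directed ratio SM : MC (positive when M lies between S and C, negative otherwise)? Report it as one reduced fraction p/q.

Choose coordinates T = (0, 0), C = (1, 0), Z = (0, 1), S = (-1, 3).
1. M is where the line through T parallel to CZ meets line SC ⇒ M = (3, -3)
M = S + t·(C−S) with t = 2, so SM:MC = t:(1−t) = 2:-1

SM:MC = -2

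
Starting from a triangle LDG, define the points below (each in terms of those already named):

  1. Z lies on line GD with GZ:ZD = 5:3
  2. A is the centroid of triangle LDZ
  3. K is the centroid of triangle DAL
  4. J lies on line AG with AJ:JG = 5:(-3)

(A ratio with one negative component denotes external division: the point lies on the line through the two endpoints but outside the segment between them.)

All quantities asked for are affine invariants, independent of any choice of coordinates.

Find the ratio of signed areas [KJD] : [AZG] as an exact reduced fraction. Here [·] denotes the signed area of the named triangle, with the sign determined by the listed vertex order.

[KJD]:[AZG] = -151/30

Work in coordinates with L = (0, 0), D = (1, 0), G = (0, 1).
1. Z lies on line GD with GZ:ZD = 5:3 ⇒ Z = (5/8, 3/8)
2. A is the centroid of triangle LDZ ⇒ A = (13/24, 1/8)
3. K is the centroid of triangle DAL ⇒ K = (37/72, 1/24)
4. J lies on line AG with AJ:JG = 5:(-3) ⇒ J = (-13/16, 37/16)
2·[KJD] = -151/144, 2·[AZG] = 5/24
[KJD]:[AZG] = -151/144:5/24 = -151/30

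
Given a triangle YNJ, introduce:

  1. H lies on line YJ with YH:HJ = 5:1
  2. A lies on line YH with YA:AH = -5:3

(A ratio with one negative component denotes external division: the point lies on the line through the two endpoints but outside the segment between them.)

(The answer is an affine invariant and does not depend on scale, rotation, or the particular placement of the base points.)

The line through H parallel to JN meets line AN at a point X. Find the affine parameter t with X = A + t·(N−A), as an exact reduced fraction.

Set Y = (0, 0), N = (1, 0), J = (0, 1); any affine frame gives the same invariant.
1. H lies on line YJ with YH:HJ = 5:1 ⇒ H = (0, 5/6)
2. A lies on line YH with YA:AH = -5:3 ⇒ A = (0, 25/12)
through H parallel to JN: direction (1, -1); meets AN at X = (15/13, -25/78)
X = A + t·(N−A) with t = 15/13

t = 15/13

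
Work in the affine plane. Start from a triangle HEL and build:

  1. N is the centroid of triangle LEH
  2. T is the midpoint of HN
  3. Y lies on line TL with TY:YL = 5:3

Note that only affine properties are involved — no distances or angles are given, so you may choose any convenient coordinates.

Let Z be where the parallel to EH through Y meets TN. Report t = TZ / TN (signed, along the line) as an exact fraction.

t = 25/8

Choose coordinates H = (0, 0), E = (1, 0), L = (0, 1).
1. N is the centroid of triangle LEH ⇒ N = (1/3, 1/3)
2. T is the midpoint of HN ⇒ T = (1/6, 1/6)
3. Y lies on line TL with TY:YL = 5:3 ⇒ Y = (1/16, 11/16)
through Y parallel to EH: direction (-1, 0); meets TN at Z = (11/16, 11/16)
Z = T + t·(N−T) with t = 25/8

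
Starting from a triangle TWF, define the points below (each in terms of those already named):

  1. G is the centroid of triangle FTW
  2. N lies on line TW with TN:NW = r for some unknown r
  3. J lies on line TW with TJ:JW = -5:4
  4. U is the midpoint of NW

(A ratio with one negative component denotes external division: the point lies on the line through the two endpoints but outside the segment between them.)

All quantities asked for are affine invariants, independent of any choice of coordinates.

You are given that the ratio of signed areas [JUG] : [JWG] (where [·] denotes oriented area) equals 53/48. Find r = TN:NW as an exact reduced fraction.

Assign T = (0, 0), W = (1, 0), F = (0, 1) — the answer is frame-independent, so this choice is without loss of generality.
1. G is the centroid of triangle FTW ⇒ G = (1/3, 1/3)
2. With TN:NW = r, write λ = r/(r+1) so N = T + λ·(W−T); N is affine-linear in λ
3. J lies on line TW with TJ:JW = -5:4 ⇒ J = (5, 0)
4. U is the midpoint of NW ⇒ U is an affine combination of earlier points and hence also affine-linear in λ
Every point depending on N is an affine combination of N and λ-independent points, so each such coordinate is linear in λ; the λ² term in each signed area is a multiple of (W−T)×(W−T) = 0, so 2·[JUG] and 2·[JWG] are each linear in λ. Evaluating at λ=0 and λ=1:
  2·[JUG] = 1/6·λ − 3/2,   2·[JWG] = -4/3
So [JUG]:[JWG] = (1/6·λ − 3/2) / (-4/3). Setting this equal to 53/48:
  1/6·λ − 3/2 = 53/48·(-4/3)  ⇒  λ = 1/6
Then r = λ/(1−λ) = (1/6)/(5/6) = 1/5. Check: with r = 1/5, N = (1/6, 0) and [JUG]:[JWG] = 53/48 as required.

r = 1/5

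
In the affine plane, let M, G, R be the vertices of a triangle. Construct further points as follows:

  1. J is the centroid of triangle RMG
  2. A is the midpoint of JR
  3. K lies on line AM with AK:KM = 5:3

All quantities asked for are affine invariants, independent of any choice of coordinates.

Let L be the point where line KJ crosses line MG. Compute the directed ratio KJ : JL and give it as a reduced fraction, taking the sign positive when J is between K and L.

KJ:JL = -1/4

Assign M = (0, 0), G = (1, 0), R = (0, 1) — the answer is frame-independent, so this choice is without loss of generality.
1. J is the centroid of triangle RMG ⇒ J = (1/3, 1/3)
2. A is the midpoint of JR ⇒ A = (1/6, 2/3)
3. K lies on line AM with AK:KM = 5:3 ⇒ K = (1/16, 1/4)
line KJ meets MG at L = (-3/4, 0)
J = K + t·(L−K) with t = -1/3, so KJ:JL = -1/3:4/3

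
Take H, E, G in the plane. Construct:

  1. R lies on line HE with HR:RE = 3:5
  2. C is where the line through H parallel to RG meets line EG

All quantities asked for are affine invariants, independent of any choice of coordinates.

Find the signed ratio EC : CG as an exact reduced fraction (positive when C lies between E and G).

EC:CG = -8/3

Assign H = (0, 0), E = (1, 0), G = (0, 1) — the answer is frame-independent, so this choice is without loss of generality.
1. R lies on line HE with HR:RE = 3:5 ⇒ R = (3/8, 0)
2. C is where the line through H parallel to RG meets line EG ⇒ C = (-3/5, 8/5)
C = E + t·(G−E) with t = 8/5, so EC:CG = t:(1−t) = 8/5:-3/5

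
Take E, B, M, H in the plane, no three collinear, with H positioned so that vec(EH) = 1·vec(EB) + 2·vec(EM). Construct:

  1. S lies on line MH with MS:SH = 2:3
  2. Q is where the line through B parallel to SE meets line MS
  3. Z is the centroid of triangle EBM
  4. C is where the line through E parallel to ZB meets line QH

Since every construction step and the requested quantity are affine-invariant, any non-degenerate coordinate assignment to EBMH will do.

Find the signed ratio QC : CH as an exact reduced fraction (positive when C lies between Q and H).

Choose coordinates E = (0, 0), B = (1, 0), M = (0, 1), H = (1, 2).
1. S lies on line MH with MS:SH = 2:3 ⇒ S = (2/5, 7/5)
2. Q is where the line through B parallel to SE meets line MS ⇒ Q = (9/5, 14/5)
3. Z is the centroid of triangle EBM ⇒ Z = (1/3, 1/3)
4. C is where the line through E parallel to ZB meets line QH ⇒ C = (-2/3, 1/3)
C = Q + t·(H−Q) with t = 37/12, so QC:CH = t:(1−t) = 37/12:-25/12

QC:CH = -37/25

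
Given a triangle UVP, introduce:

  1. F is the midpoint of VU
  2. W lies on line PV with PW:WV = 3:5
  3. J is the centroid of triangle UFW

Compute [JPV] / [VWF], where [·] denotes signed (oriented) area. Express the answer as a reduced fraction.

[JPV]:[VWF] = -8/5

Set U = (0, 0), V = (1, 0), P = (0, 1); any affine frame gives the same invariant.
1. F is the midpoint of VU ⇒ F = (1/2, 0)
2. W lies on line PV with PW:WV = 3:5 ⇒ W = (3/8, 5/8)
3. J is the centroid of triangle UFW ⇒ J = (7/24, 5/24)
2·[JPV] = -1/2, 2·[VWF] = 5/16
[JPV]:[VWF] = -1/2:5/16 = -8/5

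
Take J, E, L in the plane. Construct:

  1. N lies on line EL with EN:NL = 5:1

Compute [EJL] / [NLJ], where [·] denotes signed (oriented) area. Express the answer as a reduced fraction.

[EJL]:[NLJ] = -6

Choose coordinates J = (0, 0), E = (1, 0), L = (0, 1).
1. N lies on line EL with EN:NL = 5:1 ⇒ N = (1/6, 5/6)
2·[EJL] = -1, 2·[NLJ] = 1/6
[EJL]:[NLJ] = -1:1/6 = -6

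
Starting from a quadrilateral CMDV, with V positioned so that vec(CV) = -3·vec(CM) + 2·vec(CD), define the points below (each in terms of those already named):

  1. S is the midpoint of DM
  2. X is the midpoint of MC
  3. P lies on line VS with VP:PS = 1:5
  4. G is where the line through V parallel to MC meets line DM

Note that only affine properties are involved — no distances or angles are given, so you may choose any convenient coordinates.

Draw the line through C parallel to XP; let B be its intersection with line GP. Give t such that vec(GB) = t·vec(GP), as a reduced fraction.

Assign C = (0, 0), M = (1, 0), D = (0, 1), V = (-3, 2) — the answer is frame-independent, so this choice is without loss of generality.
1. S is the midpoint of DM ⇒ S = (1/2, 1/2)
2. X is the midpoint of MC ⇒ X = (1/2, 0)
3. P lies on line VS with VP:PS = 1:5 ⇒ P = (-29/12, 7/4)
4. G is where the line through V parallel to MC meets line DM ⇒ G = (-1, 2)
through C parallel to XP: direction (-35/12, 7/4); meets GP at B = (-185/66, 37/22)
B = G + t·(P−G) with t = 14/11

t = 14/11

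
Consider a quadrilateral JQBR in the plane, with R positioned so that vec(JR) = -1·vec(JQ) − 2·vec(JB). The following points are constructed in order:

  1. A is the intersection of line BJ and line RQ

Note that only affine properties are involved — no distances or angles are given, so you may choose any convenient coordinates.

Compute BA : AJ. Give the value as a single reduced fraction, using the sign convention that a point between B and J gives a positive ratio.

BA:AJ = -2

Assign J = (0, 0), Q = (1, 0), B = (0, 1), R = (-1, -2) — the answer is frame-independent, so this choice is without loss of generality.
1. A is the intersection of line BJ and line RQ ⇒ A = (0, -1)
A = B + t·(J−B) with t = 2, so BA:AJ = t:(1−t) = 2:-1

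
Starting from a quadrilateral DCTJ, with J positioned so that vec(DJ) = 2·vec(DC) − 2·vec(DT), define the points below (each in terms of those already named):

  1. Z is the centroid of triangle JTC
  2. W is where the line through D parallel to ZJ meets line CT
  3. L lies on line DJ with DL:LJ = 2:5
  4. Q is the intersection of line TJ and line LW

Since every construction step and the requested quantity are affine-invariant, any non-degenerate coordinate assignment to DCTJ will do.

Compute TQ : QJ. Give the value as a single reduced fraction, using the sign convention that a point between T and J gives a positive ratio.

TQ:QJ = -21/20

Assign D = (0, 0), C = (1, 0), T = (0, 1), J = (2, -2) — the answer is frame-independent, so this choice is without loss of generality.
1. Z is the centroid of triangle JTC ⇒ Z = (1, -1/3)
2. W is where the line through D parallel to ZJ meets line CT ⇒ W = (-3/2, 5/2)
3. L lies on line DJ with DL:LJ = 2:5 ⇒ L = (4/7, -4/7)
4. Q is the intersection of line TJ and line LW ⇒ Q = (42, -62)
Q = T + t·(J−T) with t = 21, so TQ:QJ = t:(1−t) = 21:-20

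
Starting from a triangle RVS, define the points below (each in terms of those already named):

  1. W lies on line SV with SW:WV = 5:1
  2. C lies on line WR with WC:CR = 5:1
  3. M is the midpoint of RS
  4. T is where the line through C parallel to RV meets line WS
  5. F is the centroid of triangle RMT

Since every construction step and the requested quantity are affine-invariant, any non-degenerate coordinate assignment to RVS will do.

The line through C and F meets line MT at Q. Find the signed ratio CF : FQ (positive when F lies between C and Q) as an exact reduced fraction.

Set R = (0, 0), V = (1, 0), S = (0, 1); any affine frame gives the same invariant.
1. W lies on line SV with SW:WV = 5:1 ⇒ W = (5/6, 1/6)
2. C lies on line WR with WC:CR = 5:1 ⇒ C = (5/36, 1/36)
3. M is the midpoint of RS ⇒ M = (0, 1/2)
4. T is where the line through C parallel to RV meets line WS ⇒ T = (35/36, 1/36)
5. F is the centroid of triangle RMT ⇒ F = (35/108, 19/108)
line CF meets MT at Q = (49/108, 151/540)
F = C + t·(Q−C) with t = 10/17, so CF:FQ = 10/17:7/17

CF:FQ = 10/7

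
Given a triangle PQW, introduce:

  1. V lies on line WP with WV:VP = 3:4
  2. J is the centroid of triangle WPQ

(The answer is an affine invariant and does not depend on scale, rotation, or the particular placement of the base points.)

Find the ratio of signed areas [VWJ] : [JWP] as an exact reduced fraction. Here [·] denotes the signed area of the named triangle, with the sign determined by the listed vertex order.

[VWJ]:[JWP] = -3/7

Work in coordinates with P = (0, 0), Q = (1, 0), W = (0, 1).
1. V lies on line WP with WV:VP = 3:4 ⇒ V = (0, 4/7)
2. J is the centroid of triangle WPQ ⇒ J = (1/3, 1/3)
2·[VWJ] = -1/7, 2·[JWP] = 1/3
[VWJ]:[JWP] = -1/7:1/3 = -3/7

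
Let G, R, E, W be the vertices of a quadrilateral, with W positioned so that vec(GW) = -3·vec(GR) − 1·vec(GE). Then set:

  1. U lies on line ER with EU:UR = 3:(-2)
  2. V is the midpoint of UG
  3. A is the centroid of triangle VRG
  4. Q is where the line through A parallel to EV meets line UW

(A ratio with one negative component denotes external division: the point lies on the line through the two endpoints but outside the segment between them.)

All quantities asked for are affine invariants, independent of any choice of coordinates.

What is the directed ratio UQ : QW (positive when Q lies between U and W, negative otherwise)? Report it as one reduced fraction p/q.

Choose coordinates G = (0, 0), R = (1, 0), E = (0, 1), W = (-3, -1).
1. U lies on line ER with EU:UR = 3:(-2) ⇒ U = (3, -2)
2. V is the midpoint of UG ⇒ V = (3/2, -1)
3. A is the centroid of triangle VRG ⇒ A = (5/6, -1/3)
4. Q is where the line through A parallel to EV meets line UW ⇒ Q = (41/21, -115/63)
Q = U + t·(W−U) with t = 11/63, so UQ:QW = t:(1−t) = 11/63:52/63

UQ:QW = 11/52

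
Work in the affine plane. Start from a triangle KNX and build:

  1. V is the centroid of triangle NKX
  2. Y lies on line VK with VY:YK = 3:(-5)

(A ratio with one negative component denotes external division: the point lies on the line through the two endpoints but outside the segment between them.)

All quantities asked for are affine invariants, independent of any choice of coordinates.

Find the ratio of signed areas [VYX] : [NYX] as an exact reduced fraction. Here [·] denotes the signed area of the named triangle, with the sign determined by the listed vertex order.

Assign K = (0, 0), N = (1, 0), X = (0, 1) — the answer is frame-independent, so this choice is without loss of generality.
1. V is the centroid of triangle NKX ⇒ V = (1/3, 1/3)
2. Y lies on line VK with VY:YK = 3:(-5) ⇒ Y = (5/6, 5/6)
2·[VYX] = 1/2, 2·[NYX] = 2/3
[VYX]:[NYX] = 1/2:2/3 = 3/4

[VYX]:[NYX] = 3/4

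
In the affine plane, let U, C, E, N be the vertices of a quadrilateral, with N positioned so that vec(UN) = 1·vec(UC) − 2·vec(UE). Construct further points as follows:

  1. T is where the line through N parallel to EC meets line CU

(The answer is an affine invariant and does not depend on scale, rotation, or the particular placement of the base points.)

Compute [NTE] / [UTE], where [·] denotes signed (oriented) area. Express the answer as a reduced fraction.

[NTE]:[UTE] = 4

Assign U = (0, 0), C = (1, 0), E = (0, 1), N = (1, -2) — the answer is frame-independent, so this choice is without loss of generality.
1. T is where the line through N parallel to EC meets line CU ⇒ T = (-1, 0)
2·[NTE] = -4, 2·[UTE] = -1
[NTE]:[UTE] = -4:-1 = 4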